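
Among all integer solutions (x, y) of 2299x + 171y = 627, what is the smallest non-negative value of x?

Reduce mod 171: 2299x ≡ 627 (mod 171). With g = gcd(2299, 171) = 19 dividing 627, divide through: 121x ≡ 33 (mod 9).
Since gcd(121, 9) = 1, x ≡ 33·(121)⁻¹ ≡ 6 (mod 9). Smallest non-negative: 6.

6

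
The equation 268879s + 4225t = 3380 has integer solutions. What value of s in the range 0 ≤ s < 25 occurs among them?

20

Euclid: 268879 = 63·4225 + 2704; 4225 = 1·2704 + 1521; 2704 = 1·1521 + 1183; 1521 = 1·1183 + 338; 1183 = 3·338 + 169; 338 = 2·169 + 0 → gcd = 169; 3380 = 169·20.
Back-substitution yields 268879·(11) + 4225·(-700) = 169, so one solution is s = 11·20 = 220, t = -700·20 = -14000.
Solutions in s differ by 4225/169 = 25; the one in [0, 25) is 220 mod 25 = 20.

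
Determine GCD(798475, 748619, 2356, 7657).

19

798475 = 5² · 19 · 41²; 748619 = 19 · 31² · 41; 2356 = 2² · 19 · 31; 7657 = 13 · 19 · 31
gcd takes min exponent of each prime: 19 = 19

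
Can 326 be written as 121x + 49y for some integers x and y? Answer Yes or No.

Yes

By Bézout, 121x + 49y = 326 has integer solutions iff gcd(121, 49) | 326.
Euclid: 121 = 2·49 + 23; 49 = 2·23 + 3; 23 = 7·3 + 2; 3 = 1·2 + 1; 2 = 2·1 + 0. gcd = 1; 326 mod 1 = 0. Yes.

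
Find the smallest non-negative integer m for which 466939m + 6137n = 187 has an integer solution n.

12

Euclid: 466939 = 76·6137 + 527; 6137 = 11·527 + 340; 527 = 1·340 + 187; 340 = 1·187 + 153; 187 = 1·153 + 34; 153 = 4·34 + 17; 34 = 2·17 + 0 → gcd = 17; 187 = 17·11.
Back-substitution yields 466939·(-163) + 6137·(12402) = 17, so one solution is m = -163·11 = -1793, n = 12402·11 = 136422.
Solutions in m differ by 6137/17 = 361; the one in [0, 361) is -1793 mod 361 = 12.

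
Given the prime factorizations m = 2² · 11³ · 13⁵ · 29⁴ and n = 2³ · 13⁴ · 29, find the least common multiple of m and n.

2796255141177784

max exponent per prime: 2³ · 11³ · 13⁵ · 29⁴ = 2796255141177784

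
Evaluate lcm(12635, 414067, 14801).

lcm(12635, 414067) = 12635·414067/gcd = 5231736545/361 = 14492345
lcm(14492345, 14801) = 14492345·14801/gcd = 214501198345/361 = 594186145

594186145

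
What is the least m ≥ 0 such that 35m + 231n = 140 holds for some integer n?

4

gcd(35, 231) = 7 (Euclid: 231 = 6·35 + 21; 35 = 1·21 + 14; 21 = 1·14 + 7; 14 = 2·7 + 0), and 7 | 140.
Extended Euclid: 35·(-13) + 231·(2) = 7. Scale by 20: m₀ = -260.
General solution m = m₀ + 33t; reducing mod 33 gives m = 4 (and n = 0).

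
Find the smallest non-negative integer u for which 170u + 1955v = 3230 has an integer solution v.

19

gcd(170, 1955) = 85 (Euclid: 1955 = 11·170 + 85; 170 = 2·85 + 0), and 85 | 3230.
Extended Euclid: 170·(-11) + 1955·(1) = 85. Scale by 38: u₀ = -418.
General solution u = u₀ + 23t; reducing mod 23 gives u = 19 (and v = 0).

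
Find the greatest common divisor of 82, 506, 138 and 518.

gcd(82, 506): 506 = 6·82 + 14; 82 = 5·14 + 12; 14 = 1·12 + 2; 12 = 6·2 + 0 → 2
gcd(2, 138): 138 = 69·2 + 0 → 2
gcd(2, 518): 518 = 259·2 + 0 → 2

2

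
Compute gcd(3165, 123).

3165 = 3 · 5 · 211
123 = 3 · 41
Common: 3 = 3

3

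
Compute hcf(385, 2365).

Euclid: 2365 = 6·385 + 55; 385 = 7·55 + 0. Last nonzero remainder: 55.

55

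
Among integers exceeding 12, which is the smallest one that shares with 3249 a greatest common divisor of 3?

15

gcd(a, 3249) = 3 forces 3 | a; write a = 3s. Then gcd(3s, 3·1083) = 3·gcd(s, 1083), so need gcd(s, 1083) = 1.
3s > 12 gives s ≥ 5. The least s ≥ 5 coprime to 1083 is 5, so a = 3·5 = 15.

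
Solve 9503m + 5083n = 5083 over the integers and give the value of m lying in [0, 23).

0

Reduce mod 5083: 9503m ≡ 5083 (mod 5083). With g = gcd(9503, 5083) = 221 dividing 5083, divide through: 43m ≡ 23 (mod 23).
Since gcd(43, 23) = 1, m ≡ 23·(43)⁻¹ ≡ 0 (mod 23). Smallest non-negative: 0.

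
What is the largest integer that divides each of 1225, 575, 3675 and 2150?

25

1225 = 5² · 7²; 575 = 5² · 23; 3675 = 3 · 5² · 7²; 2150 = 2 · 5² · 43
gcd takes min exponent of each prime: 5² = 25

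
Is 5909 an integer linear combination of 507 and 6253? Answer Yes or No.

gcd(507, 6253): 6253 = 12·507 + 169; 507 = 3·169 + 0 → 169
169 does not divide 5909, so a solution does not exist.

No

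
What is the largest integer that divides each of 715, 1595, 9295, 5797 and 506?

11

gcd(715, 1595): 1595 = 2·715 + 165; 715 = 4·165 + 55; 165 = 3·55 + 0 → 55
gcd(55, 9295): 9295 = 169·55 + 0 → 55
gcd(55, 5797): 5797 = 105·55 + 22; 55 = 2·22 + 11; 22 = 2·11 + 0 → 11
gcd(11, 506): 506 = 46·11 + 0 → 11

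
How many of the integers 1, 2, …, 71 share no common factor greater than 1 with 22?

33

22 = 2·11. Inclusion–exclusion on these primes:
71 − ⌊71/2⌋ − ⌊71/11⌋ + ⌊71/22⌋ = 33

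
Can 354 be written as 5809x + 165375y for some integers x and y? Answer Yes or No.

Yes

By Bézout, 5809x + 165375y = 354 has integer solutions iff gcd(5809, 165375) | 354.
Euclid: 165375 = 28·5809 + 2723; 5809 = 2·2723 + 363; 2723 = 7·363 + 182; 363 = 1·182 + 181; 182 = 1·181 + 1; 181 = 181·1 + 0. gcd = 1; 354 mod 1 = 0. Yes.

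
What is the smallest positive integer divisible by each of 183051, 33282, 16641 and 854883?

808719318

183051 = 3² · 11 · 43²; 33282 = 2 · 3² · 43²; 16641 = 3² · 43²; 854883 = 3² · 43 · 47²
lcm takes max exponent of each prime: 2 · 3² · 11 · 43² · 47² = 808719318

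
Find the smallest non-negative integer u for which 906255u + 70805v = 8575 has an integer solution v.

gcd(906255, 70805) = 245 (Euclid: 906255 = 12·70805 + 56595; 70805 = 1·56595 + 14210; 56595 = 3·14210 + 13965; 14210 = 1·13965 + 245; 13965 = 57·245 + 0), and 245 | 8575.
Extended Euclid: 906255·(-5) + 70805·(64) = 245. Scale by 35: u₀ = -175.
General solution u = u₀ + 289t; reducing mod 289 gives u = 114 (and v = -1459).

114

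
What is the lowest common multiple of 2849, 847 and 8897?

lcm(2849, 847) = 2849·847/gcd = 2413103/77 = 31339
lcm(31339, 8897) = 31339·8897/gcd = 278823083/7 = 39831869

39831869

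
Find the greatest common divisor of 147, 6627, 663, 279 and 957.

147 = 3 · 7²; 6627 = 3 · 47²; 663 = 3 · 13 · 17; 279 = 3² · 31; 957 = 3 · 11 · 29
gcd takes min exponent of each prime: 3 = 3

3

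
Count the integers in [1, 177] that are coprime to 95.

134

Prime factors of 95: 5, 19. Count integers ≤ 177 divisible by none of them.
By inclusion–exclusion: 177 − ⌊177/5⌋ − ⌊177/19⌋ + ⌊177/95⌋ = 134.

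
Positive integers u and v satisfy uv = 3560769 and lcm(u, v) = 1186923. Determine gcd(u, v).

3

gcd·lcm = product, so gcd = 3560769/1186923 = 3.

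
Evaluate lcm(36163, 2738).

gcd first: 36163 = 13·2738 + 569; 2738 = 4·569 + 462; 569 = 1·462 + 107; 462 = 4·107 + 34; 107 = 3·34 + 5; 34 = 6·5 + 4; 5 = 1·4 + 1; 4 = 4·1 + 0 → gcd = 1
lcm = 36163·2738/gcd = 99014294/1 = 99014294

99014294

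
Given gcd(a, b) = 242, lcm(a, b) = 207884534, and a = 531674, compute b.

94622

Using ab = gcd(a,b)·lcm(a,b) = 242·207884534 = 50308057228, we get b = 50308057228/531674 = 94622.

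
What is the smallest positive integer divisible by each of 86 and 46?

1978

86 = 2 · 43; 46 = 2 · 23
max exponents: 2 · 23 · 43 = 1978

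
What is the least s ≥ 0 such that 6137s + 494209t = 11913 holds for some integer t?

Reduce mod 494209: 6137s ≡ 11913 (mod 494209). With g = gcd(6137, 494209) = 361 dividing 11913, divide through: 17s ≡ 33 (mod 1369).
Since gcd(17, 1369) = 1, s ≡ 33·(17)⁻¹ ≡ 163 (mod 1369). Smallest non-negative: 163.

163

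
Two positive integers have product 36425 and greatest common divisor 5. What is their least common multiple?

Since gcd(m,n)·lcm(m,n) = mn, lcm = 36425/5 = 7285.

7285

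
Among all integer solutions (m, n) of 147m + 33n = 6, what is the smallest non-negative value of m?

Reduce mod 33: 147m ≡ 6 (mod 33). With g = gcd(147, 33) = 3 dividing 6, divide through: 49m ≡ 2 (mod 11).
Since gcd(49, 11) = 1, m ≡ 2·(49)⁻¹ ≡ 7 (mod 11). Smallest non-negative: 7.

7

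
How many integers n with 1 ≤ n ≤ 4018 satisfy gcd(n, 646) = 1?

1791

Prime factors of 646: 2, 17, 19. Count integers ≤ 4018 divisible by none of them.
By inclusion–exclusion: 4018 − ⌊4018/2⌋ − ⌊4018/17⌋ − ⌊4018/19⌋ + ⌊4018/34⌋ + ⌊4018/38⌋ + ⌊4018/323⌋ − ⌊4018/646⌋ = 1791.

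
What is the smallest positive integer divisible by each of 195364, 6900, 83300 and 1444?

lcm(195364, 6900) = 195364·6900/gcd = 1348011600/4 = 337002900
lcm(337002900, 83300) = 337002900·83300/gcd = 28072341570000/1700 = 16513142100
lcm(16513142100, 1444) = 16513142100·1444/gcd = 23844977192400/4 = 5961244298100

5961244298100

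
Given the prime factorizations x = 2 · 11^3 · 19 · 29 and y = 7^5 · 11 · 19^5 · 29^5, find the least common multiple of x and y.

max exponent per prime: 2 · 7^5 · 11^3 · 19^5 · 29^5 = 2272250697818293233734

2272250697818293233734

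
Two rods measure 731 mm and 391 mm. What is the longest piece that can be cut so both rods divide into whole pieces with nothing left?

17

Euclid: 731 = 1·391 + 340; 391 = 1·340 + 51; 340 = 6·51 + 34; 51 = 1·34 + 17; 34 = 2·17 + 0. Last nonzero remainder: 17.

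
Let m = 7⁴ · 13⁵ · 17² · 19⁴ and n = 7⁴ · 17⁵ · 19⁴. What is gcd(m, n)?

90428308369

min exponent per shared prime: 7⁴ · 17² · 19⁴ = 90428308369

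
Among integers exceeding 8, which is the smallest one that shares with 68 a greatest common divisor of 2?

Multiples of 2 above 8: 2·5, 2·6, … . Need the cofactor coprime to 68/2 = 34.
Checking s = 5, 6, … the first with gcd(s, 34) = 1 is s = 5, giving 10.

10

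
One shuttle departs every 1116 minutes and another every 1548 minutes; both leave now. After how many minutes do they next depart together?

47988

gcd first: 1548 = 1·1116 + 432; 1116 = 2·432 + 252; 432 = 1·252 + 180; 252 = 1·180 + 72; 180 = 2·72 + 36; 72 = 2·36 + 0 → gcd = 36
lcm = 1116·1548/gcd = 1727568/36 = 47988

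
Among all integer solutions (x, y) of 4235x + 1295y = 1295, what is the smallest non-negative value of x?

Euclid: 4235 = 3·1295 + 350; 1295 = 3·350 + 245; 350 = 1·245 + 105; 245 = 2·105 + 35; 105 = 3·35 + 0 → gcd = 35; 1295 = 35·37.
Back-substitution yields 4235·(-11) + 1295·(36) = 35, so one solution is x = -11·37 = -407, y = 36·37 = 1332.
Solutions in x differ by 1295/35 = 37; the one in [0, 37) is -407 mod 37 = 0.

0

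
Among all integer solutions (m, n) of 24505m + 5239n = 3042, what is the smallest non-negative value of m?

23

gcd(24505, 5239) = 169 (Euclid: 24505 = 4·5239 + 3549; 5239 = 1·3549 + 1690; 3549 = 2·1690 + 169; 1690 = 10·169 + 0), and 169 | 3042.
Extended Euclid: 24505·(3) + 5239·(-14) = 169. Scale by 18: m₀ = 54.
General solution m = m₀ + 31t; reducing mod 31 gives m = 23 (and n = -107).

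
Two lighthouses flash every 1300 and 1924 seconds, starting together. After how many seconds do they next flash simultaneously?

gcd first: 1924 = 1·1300 + 624; 1300 = 2·624 + 52; 624 = 12·52 + 0 → gcd = 52
lcm = 1300·1924/gcd = 2501200/52 = 48100

48100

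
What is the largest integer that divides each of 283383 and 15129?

Euclid: 283383 = 18·15129 + 11061; 15129 = 1·11061 + 4068; 11061 = 2·4068 + 2925; 4068 = 1·2925 + 1143; 2925 = 2·1143 + 639; 1143 = 1·639 + 504; 639 = 1·504 + 135; 504 = 3·135 + 99; 135 = 1·99 + 36; 99 = 2·36 + 27; 36 = 1·27 + 9; 27 = 3·9 + 0. Last nonzero remainder: 9.

9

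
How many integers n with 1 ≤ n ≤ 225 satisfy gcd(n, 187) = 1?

Prime factors of 187: 11, 17. Count integers ≤ 225 divisible by none of them.
By inclusion–exclusion: 225 − ⌊225/11⌋ − ⌊225/17⌋ + ⌊225/187⌋ = 193.

193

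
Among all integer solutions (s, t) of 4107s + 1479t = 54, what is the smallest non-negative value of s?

206

gcd(4107, 1479) = 3 (Euclid: 4107 = 2·1479 + 1149; 1479 = 1·1149 + 330; 1149 = 3·330 + 159; 330 = 2·159 + 12; 159 = 13·12 + 3; 12 = 4·3 + 0), and 3 | 54.
Extended Euclid: 4107·(121) + 1479·(-336) = 3. Scale by 18: s₀ = 2178.
General solution s = s₀ + 493k; reducing mod 493 gives s = 206 (and t = -572).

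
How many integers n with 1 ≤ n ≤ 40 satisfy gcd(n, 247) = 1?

35

Prime factors of 247: 13, 19. Count integers ≤ 40 divisible by none of them.
By inclusion–exclusion: 40 − ⌊40/13⌋ − ⌊40/19⌋ + ⌊40/247⌋ = 35.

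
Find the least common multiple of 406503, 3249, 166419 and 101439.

30583966219798563

406503 = 3² · 31² · 47; 3249 = 3² · 19²; 166419 = 3² · 11 · 41²; 101439 = 3³ · 13 · 17²
lcm takes max exponent of each prime: 3³ · 11 · 13 · 17² · 19² · 31² · 41² · 47 = 30583966219798563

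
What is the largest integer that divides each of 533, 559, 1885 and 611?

13

533 = 13 · 41; 559 = 13 · 43; 1885 = 5 · 13 · 29; 611 = 13 · 47
gcd takes min exponent of each prime: 13 = 13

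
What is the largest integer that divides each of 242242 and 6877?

242242 = 2 · 7 · 11³ · 13
6877 = 13 · 23²
Common: 13 = 13

13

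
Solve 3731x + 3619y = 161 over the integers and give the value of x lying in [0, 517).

Reduce mod 3619: 3731x ≡ 161 (mod 3619). With g = gcd(3731, 3619) = 7 dividing 161, divide through: 533x ≡ 23 (mod 517).
Since gcd(533, 517) = 1, x ≡ 23·(533)⁻¹ ≡ 163 (mod 517). Smallest non-negative: 163.

163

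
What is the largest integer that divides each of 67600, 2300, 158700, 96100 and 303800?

100

gcd(67600, 2300): 67600 = 29·2300 + 900; 2300 = 2·900 + 500; 900 = 1·500 + 400; 500 = 1·400 + 100; 400 = 4·100 + 0 → 100
gcd(100, 158700): 158700 = 1587·100 + 0 → 100
gcd(100, 96100): 96100 = 961·100 + 0 → 100
gcd(100, 303800): 303800 = 3038·100 + 0 → 100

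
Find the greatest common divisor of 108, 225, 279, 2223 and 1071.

gcd(108, 225): 225 = 2·108 + 9; 108 = 12·9 + 0 → 9
gcd(9, 279): 279 = 31·9 + 0 → 9
gcd(9, 2223): 2223 = 247·9 + 0 → 9
gcd(9, 1071): 1071 = 119·9 + 0 → 9

9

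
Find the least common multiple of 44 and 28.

44 = 2² · 11; 28 = 2² · 7
max exponents: 2² · 7 · 11 = 308

308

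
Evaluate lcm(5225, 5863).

2784925

5225 = 5² · 11 · 19; 5863 = 11 · 13 · 41
max exponents: 5² · 11 · 13 · 19 · 41 = 2784925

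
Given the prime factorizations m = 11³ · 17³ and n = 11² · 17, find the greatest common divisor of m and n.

2057

min exponent per shared prime: 11² · 17 = 2057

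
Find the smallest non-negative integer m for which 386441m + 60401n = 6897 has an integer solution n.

gcd(386441, 60401) = 209 (Euclid: 386441 = 6·60401 + 24035; 60401 = 2·24035 + 12331; 24035 = 1·12331 + 11704; 12331 = 1·11704 + 627; 11704 = 18·627 + 418; 627 = 1·418 + 209; 418 = 2·209 + 0), and 209 | 6897.
Extended Euclid: 386441·(-98) + 60401·(627) = 209. Scale by 33: m₀ = -3234.
General solution m = m₀ + 289t; reducing mod 289 gives m = 234 (and n = -1497).

234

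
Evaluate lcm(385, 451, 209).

385 = 5 · 7 · 11; 451 = 11 · 41; 209 = 11 · 19
lcm takes max exponent of each prime: 5 · 7 · 11 · 19 · 41 = 299915

299915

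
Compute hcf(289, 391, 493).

gcd(289, 391): 391 = 1·289 + 102; 289 = 2·102 + 85; 102 = 1·85 + 17; 85 = 5·17 + 0 → 17
gcd(17, 493): 493 = 29·17 + 0 → 17

17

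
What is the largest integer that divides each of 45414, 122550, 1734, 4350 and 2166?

6

gcd(45414, 122550): 122550 = 2·45414 + 31722; 45414 = 1·31722 + 13692; 31722 = 2·13692 + 4338; 13692 = 3·4338 + 678; 4338 = 6·678 + 270; 678 = 2·270 + 138; 270 = 1·138 + 132; 138 = 1·132 + 6; 132 = 22·6 + 0 → 6
gcd(6, 1734): 1734 = 289·6 + 0 → 6
gcd(6, 4350): 4350 = 725·6 + 0 → 6
gcd(6, 2166): 2166 = 361·6 + 0 → 6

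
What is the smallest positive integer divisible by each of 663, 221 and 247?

12597

663 = 3 · 13 · 17; 221 = 13 · 17; 247 = 13 · 19
lcm takes max exponent of each prime: 3 · 13 · 17 · 19 = 12597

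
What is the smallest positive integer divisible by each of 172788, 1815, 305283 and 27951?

lcm(172788, 1815) = 172788·1815/gcd = 313610220/363 = 863940
lcm(863940, 305283) = 863940·305283/gcd = 263746195020/363 = 726573540
lcm(726573540, 27951) = 726573540·27951/gcd = 20308457016540/2541 = 7992308940

7992308940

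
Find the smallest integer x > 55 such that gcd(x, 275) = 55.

275 = 55·5. Any x with gcd(x, 275) = 55 is a multiple of 55, say 55s, with s coprime to 5.
Need s > 55/55, so s ≥ 2. First s ≥ 2 with gcd(s, 5) = 1 is s = 2. Thus x = 55·2 = 110.

110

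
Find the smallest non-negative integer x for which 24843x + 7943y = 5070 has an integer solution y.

5

Reduce mod 7943: 24843x ≡ 5070 (mod 7943). With g = gcd(24843, 7943) = 169 dividing 5070, divide through: 147x ≡ 30 (mod 47).
Since gcd(147, 47) = 1, x ≡ 30·(147)⁻¹ ≡ 5 (mod 47). Smallest non-negative: 5.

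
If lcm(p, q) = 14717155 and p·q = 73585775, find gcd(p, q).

5

From gcd × lcm = pq: gcd = 73585775 / 14717155 = 5.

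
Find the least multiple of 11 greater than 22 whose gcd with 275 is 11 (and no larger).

Multiples of 11 above 22: 11·3, 11·4, … . Need the cofactor coprime to 275/11 = 25.
Checking s = 3, 4, … the first with gcd(s, 25) = 1 is s = 3, giving 33.

33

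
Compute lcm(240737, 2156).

240737 = 7² · 17³; 2156 = 2² · 7² · 11
max exponents: 2² · 7² · 11 · 17³ = 10592428

10592428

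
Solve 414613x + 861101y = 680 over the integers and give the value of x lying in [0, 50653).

Reduce mod 861101: 414613x ≡ 680 (mod 861101). With g = gcd(414613, 861101) = 17 dividing 680, divide through: 24389x ≡ 40 (mod 50653).
Since gcd(24389, 50653) = 1, x ≡ 40·(24389)⁻¹ ≡ 43494 (mod 50653). Smallest non-negative: 43494.

43494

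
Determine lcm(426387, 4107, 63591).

12373193452191

lcm(426387, 4107) = 426387·4107/gcd = 1751171409/3 = 583723803
lcm(583723803, 63591) = 583723803·63591/gcd = 37119580356573/3 = 12373193452191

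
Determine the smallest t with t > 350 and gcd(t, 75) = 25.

400

75 = 25·3. Any t with gcd(t, 75) = 25 is a multiple of 25, say 25s, with s coprime to 3.
Need s > 350/25, so s ≥ 15. First s ≥ 15 with gcd(s, 3) = 1 is s = 16. Thus t = 25·16 = 400.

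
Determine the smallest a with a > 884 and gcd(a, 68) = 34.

Multiples of 34 above 884: 34·27, 34·28, … . Need the cofactor coprime to 68/34 = 2.
Checking s = 27, 28, … the first with gcd(s, 2) = 1 is s = 27, giving 918.

918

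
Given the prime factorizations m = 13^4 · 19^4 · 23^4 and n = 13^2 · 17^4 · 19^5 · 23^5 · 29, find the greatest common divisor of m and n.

min exponent per shared prime: 13^2 · 19^4 · 23^4 = 6163287864409

6163287864409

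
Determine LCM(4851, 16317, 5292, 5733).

27999972

4851 = 3² · 7² · 11; 16317 = 3² · 7² · 37; 5292 = 2² · 3³ · 7²; 5733 = 3² · 7² · 13
lcm takes max exponent of each prime: 2² · 3³ · 7² · 11 · 13 · 37 = 27999972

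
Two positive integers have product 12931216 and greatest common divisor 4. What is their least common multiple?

3232804

Since gcd(m,n)·lcm(m,n) = mn, lcm = 12931216/4 = 3232804.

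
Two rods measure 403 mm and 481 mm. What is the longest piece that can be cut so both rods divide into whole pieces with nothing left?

Euclid: 481 = 1·403 + 78; 403 = 5·78 + 13; 78 = 6·13 + 0. Last nonzero remainder: 13.

13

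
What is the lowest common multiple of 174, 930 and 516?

2319420

174 = 2 · 3 · 29; 930 = 2 · 3 · 5 · 31; 516 = 2² · 3 · 43
lcm takes max exponent of each prime: 2² · 3 · 5 · 29 · 31 · 43 = 2319420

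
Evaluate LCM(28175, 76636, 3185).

28175 = 5² · 7² · 23; 76636 = 2² · 7² · 17 · 23; 3185 = 5 · 7² · 13
lcm takes max exponent of each prime: 2² · 5² · 7² · 13 · 17 · 23 = 24906700

24906700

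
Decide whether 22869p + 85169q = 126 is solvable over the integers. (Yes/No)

Yes

By Bézout, 22869p + 85169q = 126 has integer solutions iff gcd(22869, 85169) | 126.
Euclid: 85169 = 3·22869 + 16562; 22869 = 1·16562 + 6307; 16562 = 2·6307 + 3948; 6307 = 1·3948 + 2359; 3948 = 1·2359 + 1589; 2359 = 1·1589 + 770; 1589 = 2·770 + 49; 770 = 15·49 + 35; 49 = 1·35 + 14; 35 = 2·14 + 7; 14 = 2·7 + 0. gcd = 7; 126 mod 7 = 0. Yes.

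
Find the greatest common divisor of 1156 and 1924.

1156 = 2² · 17²
1924 = 2² · 13 · 37
Common: 2² = 4

4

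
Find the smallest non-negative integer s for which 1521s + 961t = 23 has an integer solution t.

Euclid: 1521 = 1·961 + 560; 961 = 1·560 + 401; 560 = 1·401 + 159; 401 = 2·159 + 83; 159 = 1·83 + 76; 83 = 1·76 + 7; 76 = 10·7 + 6; 7 = 1·6 + 1; 6 = 6·1 + 0 → gcd = 1; 23 = 1·23.
Back-substitution yields 1521·(-139) + 961·(220) = 1, so one solution is s = -139·23 = -3197, t = 220·23 = 5060.
Solutions in s differ by 961/1 = 961; the one in [0, 961) is -3197 mod 961 = 647.

647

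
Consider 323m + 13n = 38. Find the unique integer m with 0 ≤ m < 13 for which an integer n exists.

Euclid: 323 = 24·13 + 11; 13 = 1·11 + 2; 11 = 5·2 + 1; 2 = 2·1 + 0 → gcd = 1; 38 = 1·38.
Back-substitution yields 323·(6) + 13·(-149) = 1, so one solution is m = 6·38 = 228, n = -149·38 = -5662.
Solutions in m differ by 13/1 = 13; the one in [0, 13) is 228 mod 13 = 7.

7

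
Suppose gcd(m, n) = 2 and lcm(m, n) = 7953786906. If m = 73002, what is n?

217906

Using mn = gcd(m,n)·lcm(m,n) = 2·7953786906 = 15907573812, we get n = 15907573812/73002 = 217906.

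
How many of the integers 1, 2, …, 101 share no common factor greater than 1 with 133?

82

133 = 7·19. Inclusion–exclusion on these primes:
101 − ⌊101/7⌋ − ⌊101/19⌋ + ⌊101/133⌋ = 82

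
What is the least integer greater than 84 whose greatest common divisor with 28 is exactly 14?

28 = 14·2. Any t with gcd(t, 28) = 14 is a multiple of 14, say 14s, with s coprime to 2.
Need s > 84/14, so s ≥ 7. First s ≥ 7 with gcd(s, 2) = 1 is s = 7. Thus t = 14·7 = 98.

98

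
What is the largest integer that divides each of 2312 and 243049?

Euclid: 243049 = 105·2312 + 289; 2312 = 8·289 + 0. Last nonzero remainder: 289.

289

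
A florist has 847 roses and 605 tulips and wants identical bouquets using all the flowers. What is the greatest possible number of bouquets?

121

Euclid: 847 = 1·605 + 242; 605 = 2·242 + 121; 242 = 2·121 + 0. Last nonzero remainder: 121.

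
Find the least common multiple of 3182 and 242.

gcd first: 3182 = 13·242 + 36; 242 = 6·36 + 26; 36 = 1·26 + 10; 26 = 2·10 + 6; 10 = 1·6 + 4; 6 = 1·4 + 2; 4 = 2·2 + 0 → gcd = 2
lcm = 3182·242/gcd = 770044/2 = 385022

385022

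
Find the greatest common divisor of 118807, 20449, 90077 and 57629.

169

gcd(118807, 20449): 118807 = 5·20449 + 16562; 20449 = 1·16562 + 3887; 16562 = 4·3887 + 1014; 3887 = 3·1014 + 845; 1014 = 1·845 + 169; 845 = 5·169 + 0 → 169
gcd(169, 90077): 90077 = 533·169 + 0 → 169
gcd(169, 57629): 57629 = 341·169 + 0 → 169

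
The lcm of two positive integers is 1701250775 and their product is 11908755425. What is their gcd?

7

gcd·lcm = product, so gcd = 11908755425/1701250775 = 7.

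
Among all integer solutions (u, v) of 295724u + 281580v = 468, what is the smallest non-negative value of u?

657

gcd(295724, 281580) = 52 (Euclid: 295724 = 1·281580 + 14144; 281580 = 19·14144 + 12844; 14144 = 1·12844 + 1300; 12844 = 9·1300 + 1144; 1300 = 1·1144 + 156; 1144 = 7·156 + 52; 156 = 3·52 + 0), and 52 | 468.
Extended Euclid: 295724·(-1732) + 281580·(1819) = 52. Scale by 9: u₀ = -15588.
General solution u = u₀ + 5415t; reducing mod 5415 gives u = 657 (and v = -690).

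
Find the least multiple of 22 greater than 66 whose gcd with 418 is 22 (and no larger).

88

gcd(t, 418) = 22 forces 22 | t; write t = 22s. Then gcd(22s, 22·19) = 22·gcd(s, 19), so need gcd(s, 19) = 1.
22s > 66 gives s ≥ 4. The least s ≥ 4 coprime to 19 is 4, so t = 22·4 = 88.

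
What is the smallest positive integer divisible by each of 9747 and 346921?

9747 = 3³ · 19²; 346921 = 19² · 31²
max exponents: 3³ · 19² · 31² = 9366867

9366867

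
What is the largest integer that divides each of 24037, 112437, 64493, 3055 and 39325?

24037 = 13 · 43²; 112437 = 3² · 13 · 31²; 64493 = 11² · 13 · 41; 3055 = 5 · 13 · 47; 39325 = 5² · 11² · 13
gcd takes min exponent of each prime: 13 = 13

13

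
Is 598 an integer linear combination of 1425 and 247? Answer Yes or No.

By Bézout, 1425s − 247t = 598 has integer solutions iff gcd(1425, 247) | 598.
Euclid: 1425 = 5·247 + 190; 247 = 1·190 + 57; 190 = 3·57 + 19; 57 = 3·19 + 0. gcd = 19; 598 mod 19 = 9. No.

No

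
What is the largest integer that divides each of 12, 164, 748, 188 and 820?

12 = 2² · 3; 164 = 2² · 41; 748 = 2² · 11 · 17; 188 = 2² · 47; 820 = 2² · 5 · 41
gcd takes min exponent of each prime: 2² = 4

4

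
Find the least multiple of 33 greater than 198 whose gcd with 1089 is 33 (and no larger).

Multiples of 33 above 198: 33·7, 33·8, … . Need the cofactor coprime to 1089/33 = 33.
Checking s = 7, 8, … the first with gcd(s, 33) = 1 is s = 7, giving 231.

231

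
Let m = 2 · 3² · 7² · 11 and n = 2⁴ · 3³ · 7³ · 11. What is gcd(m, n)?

9702

min exponent per shared prime: 2 · 3² · 7² · 11 = 9702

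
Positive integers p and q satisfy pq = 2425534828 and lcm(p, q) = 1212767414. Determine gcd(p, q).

From gcd × lcm = pq: gcd = 2425534828 / 1212767414 = 2.

2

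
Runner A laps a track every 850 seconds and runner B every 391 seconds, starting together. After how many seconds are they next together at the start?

gcd first: 850 = 2·391 + 68; 391 = 5·68 + 51; 68 = 1·51 + 17; 51 = 3·17 + 0 → gcd = 17
lcm = 850·391/gcd = 332350/17 = 19550

19550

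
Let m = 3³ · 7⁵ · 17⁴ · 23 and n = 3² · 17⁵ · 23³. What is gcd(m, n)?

min exponent per shared prime: 3² · 17⁴ · 23 = 17288847

17288847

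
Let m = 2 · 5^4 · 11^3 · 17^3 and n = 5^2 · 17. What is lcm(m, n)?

max exponent per prime: 2 · 5^4 · 11^3 · 17^3 = 8174003750

8174003750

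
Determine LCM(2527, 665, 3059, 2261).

4940285

lcm(2527, 665) = 2527·665/gcd = 1680455/133 = 12635
lcm(12635, 3059) = 12635·3059/gcd = 38650465/133 = 290605
lcm(290605, 2261) = 290605·2261/gcd = 657057905/133 = 4940285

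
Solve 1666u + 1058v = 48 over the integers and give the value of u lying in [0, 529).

gcd(1666, 1058) = 2 (Euclid: 1666 = 1·1058 + 608; 1058 = 1·608 + 450; 608 = 1·450 + 158; 450 = 2·158 + 134; 158 = 1·134 + 24; 134 = 5·24 + 14; 24 = 1·14 + 10; 14 = 1·10 + 4; 10 = 2·4 + 2; 4 = 2·2 + 0), and 2 | 48.
Extended Euclid: 1666·(221) + 1058·(-348) = 2. Scale by 24: u₀ = 5304.
General solution u = u₀ + 529t; reducing mod 529 gives u = 14 (and v = -22).

14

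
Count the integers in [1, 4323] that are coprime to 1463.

Prime factors of 1463: 7, 11, 19. Count integers ≤ 4323 divisible by none of them.
By inclusion–exclusion: 4323 − ⌊4323/7⌋ − ⌊4323/11⌋ − ⌊4323/19⌋ + ⌊4323/77⌋ + ⌊4323/133⌋ + ⌊4323/209⌋ − ⌊4323/1463⌋ = 3192.

3192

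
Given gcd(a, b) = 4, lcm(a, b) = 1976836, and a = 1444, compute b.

Using ab = gcd(a,b)·lcm(a,b) = 4·1976836 = 7907344, we get b = 7907344/1444 = 5476.

5476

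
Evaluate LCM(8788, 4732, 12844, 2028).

3506412

8788 = 2² · 13³; 4732 = 2² · 7 · 13²; 12844 = 2² · 13² · 19; 2028 = 2² · 3 · 13²
lcm takes max exponent of each prime: 2² · 3 · 7 · 13³ · 19 = 3506412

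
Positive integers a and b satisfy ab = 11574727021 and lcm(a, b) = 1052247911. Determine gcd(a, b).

11

From gcd × lcm = ab: gcd = 11574727021 / 1052247911 = 11.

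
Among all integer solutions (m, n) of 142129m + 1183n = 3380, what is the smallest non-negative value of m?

6

Euclid: 142129 = 120·1183 + 169; 1183 = 7·169 + 0 → gcd = 169; 3380 = 169·20.
Back-substitution yields 142129·(1) + 1183·(-120) = 169, so one solution is m = 1·20 = 20, n = -120·20 = -2400.
Solutions in m differ by 1183/169 = 7; the one in [0, 7) is 20 mod 7 = 6.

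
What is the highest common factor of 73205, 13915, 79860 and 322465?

gcd(73205, 13915): 73205 = 5·13915 + 3630; 13915 = 3·3630 + 3025; 3630 = 1·3025 + 605; 3025 = 5·605 + 0 → 605
gcd(605, 79860): 79860 = 132·605 + 0 → 605
gcd(605, 322465): 322465 = 533·605 + 0 → 605

605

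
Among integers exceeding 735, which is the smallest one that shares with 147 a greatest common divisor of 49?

784

147 = 49·3. Any k with gcd(k, 147) = 49 is a multiple of 49, say 49s, with s coprime to 3.
Need s > 735/49, so s ≥ 16. First s ≥ 16 with gcd(s, 3) = 1 is s = 16. Thus k = 49·16 = 784.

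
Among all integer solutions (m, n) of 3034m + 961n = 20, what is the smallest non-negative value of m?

Reduce mod 961: 3034m ≡ 20 (mod 961). With g = gcd(3034, 961) = 1 dividing 20, divide through: 3034m ≡ 20 (mod 961).
Since gcd(3034, 961) = 1, m ≡ 20·(3034)⁻¹ ≡ 522 (mod 961). Smallest non-negative: 522.

522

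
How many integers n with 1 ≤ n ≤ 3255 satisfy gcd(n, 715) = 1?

715 = 5·11·13. Inclusion–exclusion on these primes:
3255 − ⌊3255/5⌋ − ⌊3255/11⌋ − ⌊3255/13⌋ + ⌊3255/55⌋ + ⌊3255/65⌋ + ⌊3255/143⌋ − ⌊3255/715⌋ = 2186

2186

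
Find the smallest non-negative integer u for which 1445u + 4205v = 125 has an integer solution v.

Reduce mod 4205: 1445u ≡ 125 (mod 4205). With g = gcd(1445, 4205) = 5 dividing 125, divide through: 289u ≡ 25 (mod 841).
Since gcd(289, 841) = 1, u ≡ 25·(289)⁻¹ ≡ 294 (mod 841). Smallest non-negative: 294.

294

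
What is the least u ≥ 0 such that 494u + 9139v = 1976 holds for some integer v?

gcd(494, 9139) = 247 (Euclid: 9139 = 18·494 + 247; 494 = 2·247 + 0), and 247 | 1976.
Extended Euclid: 494·(-18) + 9139·(1) = 247. Scale by 8: u₀ = -144.
General solution u = u₀ + 37t; reducing mod 37 gives u = 4 (and v = 0).

4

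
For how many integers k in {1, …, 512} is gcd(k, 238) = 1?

206

238 = 2·7·17. Inclusion–exclusion on these primes:
512 − ⌊512/2⌋ − ⌊512/7⌋ − ⌊512/17⌋ + ⌊512/14⌋ + ⌊512/34⌋ + ⌊512/119⌋ − ⌊512/238⌋ = 206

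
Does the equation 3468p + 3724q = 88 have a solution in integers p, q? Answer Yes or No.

By Bézout, 3468p + 3724q = 88 has integer solutions iff gcd(3468, 3724) | 88.
Euclid: 3724 = 1·3468 + 256; 3468 = 13·256 + 140; 256 = 1·140 + 116; 140 = 1·116 + 24; 116 = 4·24 + 20; 24 = 1·20 + 4; 20 = 5·4 + 0. gcd = 4; 88 mod 4 = 0. Yes.

Yes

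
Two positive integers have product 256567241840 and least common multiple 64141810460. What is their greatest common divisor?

4

gcd·lcm = product, so gcd = 256567241840/64141810460 = 4.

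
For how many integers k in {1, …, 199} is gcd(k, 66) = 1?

Prime factors of 66: 2, 3, 11. Count integers ≤ 199 divisible by none of them.
By inclusion–exclusion: 199 − ⌊199/2⌋ − ⌊199/3⌋ − ⌊199/11⌋ + ⌊199/6⌋ + ⌊199/22⌋ + ⌊199/33⌋ − ⌊199/66⌋ = 61.

61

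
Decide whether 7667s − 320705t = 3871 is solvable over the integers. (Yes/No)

By Bézout, 7667s − 320705t = 3871 has integer solutions iff gcd(7667, 320705) | 3871.
Euclid: 320705 = 41·7667 + 6358; 7667 = 1·6358 + 1309; 6358 = 4·1309 + 1122; 1309 = 1·1122 + 187; 1122 = 6·187 + 0. gcd = 187; 3871 mod 187 = 131. No.

No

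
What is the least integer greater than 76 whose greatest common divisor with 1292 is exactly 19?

gcd(k, 1292) = 19 forces 19 | k; write k = 19s. Then gcd(19s, 19·68) = 19·gcd(s, 68), so need gcd(s, 68) = 1.
19s > 76 gives s ≥ 5. The least s ≥ 5 coprime to 68 is 5, so k = 19·5 = 95.

95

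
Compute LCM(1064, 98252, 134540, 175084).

112177773748040

1064 = 2³ · 7 · 19; 98252 = 2² · 7 · 11² · 29; 134540 = 2² · 5 · 7 · 31²; 175084 = 2² · 7 · 13² · 37
lcm takes max exponent of each prime: 2³ · 5 · 7 · 11² · 13² · 19 · 29 · 31² · 37 = 112177773748040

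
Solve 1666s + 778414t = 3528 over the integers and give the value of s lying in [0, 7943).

gcd(1666, 778414) = 98 (Euclid: 778414 = 467·1666 + 392; 1666 = 4·392 + 98; 392 = 4·98 + 0), and 98 | 3528.
Extended Euclid: 1666·(1869) + 778414·(-4) = 98. Scale by 36: s₀ = 67284.
General solution s = s₀ + 7943k; reducing mod 7943 gives s = 3740 (and t = -8).

3740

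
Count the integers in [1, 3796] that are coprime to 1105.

Prime factors of 1105: 5, 13, 17. Count integers ≤ 3796 divisible by none of them.
By inclusion–exclusion: 3796 − ⌊3796/5⌋ − ⌊3796/13⌋ − ⌊3796/17⌋ + ⌊3796/65⌋ + ⌊3796/85⌋ + ⌊3796/221⌋ − ⌊3796/1105⌋ = 2638.

2638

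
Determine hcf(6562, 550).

2

Euclid: 6562 = 11·550 + 512; 550 = 1·512 + 38; 512 = 13·38 + 18; 38 = 2·18 + 2; 18 = 9·2 + 0. Last nonzero remainder: 2.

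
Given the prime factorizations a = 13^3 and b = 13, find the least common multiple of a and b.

max exponent per prime: 13^3 = 2197

2197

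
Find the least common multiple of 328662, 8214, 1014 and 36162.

lcm(328662, 8214) = 328662·8214/gcd = 2699629668/6 = 449938278
lcm(449938278, 1014) = 449938278·1014/gcd = 456237413892/6 = 76039568982
lcm(76039568982, 36162) = 76039568982·36162/gcd = 2749742893527084/18 = 152763494084838

152763494084838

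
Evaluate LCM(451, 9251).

379291

451 = 11 · 41; 9251 = 11 · 29²
max exponents: 11 · 29² · 41 = 379291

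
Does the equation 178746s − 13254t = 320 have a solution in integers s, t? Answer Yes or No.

By Bézout, 178746s − 13254t = 320 has integer solutions iff gcd(178746, 13254) | 320.
Euclid: 178746 = 13·13254 + 6444; 13254 = 2·6444 + 366; 6444 = 17·366 + 222; 366 = 1·222 + 144; 222 = 1·144 + 78; 144 = 1·78 + 66; 78 = 1·66 + 12; 66 = 5·12 + 6; 12 = 2·6 + 0. gcd = 6; 320 mod 6 = 2. No.

No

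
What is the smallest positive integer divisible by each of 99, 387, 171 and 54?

485298

99 = 3² · 11; 387 = 3² · 43; 171 = 3² · 19; 54 = 2 · 3³
lcm takes max exponent of each prime: 2 · 3³ · 11 · 19 · 43 = 485298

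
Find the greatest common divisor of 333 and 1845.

9

333 = 3² · 37
1845 = 3² · 5 · 41
Common: 3² = 9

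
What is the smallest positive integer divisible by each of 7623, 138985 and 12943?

25441343235

lcm(7623, 138985) = 7623·138985/gcd = 1059482655/77 = 13759515
lcm(13759515, 12943) = 13759515·12943/gcd = 178089402645/7 = 25441343235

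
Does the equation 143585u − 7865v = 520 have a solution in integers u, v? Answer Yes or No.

Yes

By Bézout, 143585u − 7865v = 520 has integer solutions iff gcd(143585, 7865) | 520.
Euclid: 143585 = 18·7865 + 2015; 7865 = 3·2015 + 1820; 2015 = 1·1820 + 195; 1820 = 9·195 + 65; 195 = 3·65 + 0. gcd = 65; 520 mod 65 = 0. Yes.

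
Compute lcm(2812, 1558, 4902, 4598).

1799592828

2812 = 2² · 19 · 37; 1558 = 2 · 19 · 41; 4902 = 2 · 3 · 19 · 43; 4598 = 2 · 11² · 19
lcm takes max exponent of each prime: 2² · 3 · 11² · 19 · 37 · 41 · 43 = 1799592828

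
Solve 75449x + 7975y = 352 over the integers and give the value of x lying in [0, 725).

Reduce mod 7975: 75449x ≡ 352 (mod 7975). With g = gcd(75449, 7975) = 11 dividing 352, divide through: 6859x ≡ 32 (mod 725).
Since gcd(6859, 725) = 1, x ≡ 32·(6859)⁻¹ ≡ 673 (mod 725). Smallest non-negative: 673.

673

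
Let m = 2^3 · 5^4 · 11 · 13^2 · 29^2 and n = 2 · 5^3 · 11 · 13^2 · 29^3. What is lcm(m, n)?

max exponent per prime: 2^3 · 5^4 · 11 · 13^2 · 29^3 = 226695755000

226695755000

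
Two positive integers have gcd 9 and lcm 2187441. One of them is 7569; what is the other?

m·n = gcd·lcm = 9·2187441 = 19686969, so n = 19686969/7569 = 2601.

2601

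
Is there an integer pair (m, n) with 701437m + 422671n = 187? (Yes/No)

By Bézout, 701437m + 422671n = 187 has integer solutions iff gcd(701437, 422671) | 187.
Euclid: 701437 = 1·422671 + 278766; 422671 = 1·278766 + 143905; 278766 = 1·143905 + 134861; 143905 = 1·134861 + 9044; 134861 = 14·9044 + 8245; 9044 = 1·8245 + 799; 8245 = 10·799 + 255; 799 = 3·255 + 34; 255 = 7·34 + 17; 34 = 2·17 + 0. gcd = 17; 187 mod 17 = 0. Yes.

Yes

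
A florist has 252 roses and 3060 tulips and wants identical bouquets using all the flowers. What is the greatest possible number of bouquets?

Euclid: 3060 = 12·252 + 36; 252 = 7·36 + 0. Last nonzero remainder: 36.

36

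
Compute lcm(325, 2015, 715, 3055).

5208775

325 = 5² · 13; 2015 = 5 · 13 · 31; 715 = 5 · 11 · 13; 3055 = 5 · 13 · 47
lcm takes max exponent of each prime: 5² · 11 · 13 · 31 · 47 = 5208775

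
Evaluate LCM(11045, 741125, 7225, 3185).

6150754234625

11045 = 5 · 47²; 741125 = 5³ · 7² · 11²; 7225 = 5² · 17²; 3185 = 5 · 7² · 13
lcm takes max exponent of each prime: 5³ · 7² · 11² · 13 · 17² · 47² = 6150754234625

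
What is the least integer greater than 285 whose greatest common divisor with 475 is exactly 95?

380

gcd(t, 475) = 95 forces 95 | t; write t = 95s. Then gcd(95s, 95·5) = 95·gcd(s, 5), so need gcd(s, 5) = 1.
95s > 285 gives s ≥ 4. The least s ≥ 4 coprime to 5 is 4, so t = 95·4 = 380.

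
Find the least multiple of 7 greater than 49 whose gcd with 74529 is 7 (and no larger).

gcd(m, 74529) = 7 forces 7 | m; write m = 7s. Then gcd(7s, 7·10647) = 7·gcd(s, 10647), so need gcd(s, 10647) = 1.
7s > 49 gives s ≥ 8. The least s ≥ 8 coprime to 10647 is 8, so m = 7·8 = 56.

56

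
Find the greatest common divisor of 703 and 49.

1

703 = 19 · 37
49 = 7²
Common: 1 = 1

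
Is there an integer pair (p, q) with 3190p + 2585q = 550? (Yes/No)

By Bézout, 3190p + 2585q = 550 has integer solutions iff gcd(3190, 2585) | 550.
Euclid: 3190 = 1·2585 + 605; 2585 = 4·605 + 165; 605 = 3·165 + 110; 165 = 1·110 + 55; 110 = 2·55 + 0. gcd = 55; 550 mod 55 = 0. Yes.

Yes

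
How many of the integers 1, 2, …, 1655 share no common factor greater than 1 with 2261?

1265

2261 = 7·17·19. Inclusion–exclusion on these primes:
1655 − ⌊1655/7⌋ − ⌊1655/17⌋ − ⌊1655/19⌋ + ⌊1655/119⌋ + ⌊1655/133⌋ + ⌊1655/323⌋ − ⌊1655/2261⌋ = 1265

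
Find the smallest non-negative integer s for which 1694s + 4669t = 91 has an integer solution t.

532

Reduce mod 4669: 1694s ≡ 91 (mod 4669). With g = gcd(1694, 4669) = 7 dividing 91, divide through: 242s ≡ 13 (mod 667).
Since gcd(242, 667) = 1, s ≡ 13·(242)⁻¹ ≡ 532 (mod 667). Smallest non-negative: 532.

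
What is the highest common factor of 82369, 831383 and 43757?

gcd(82369, 831383): 831383 = 10·82369 + 7693; 82369 = 10·7693 + 5439; 7693 = 1·5439 + 2254; 5439 = 2·2254 + 931; 2254 = 2·931 + 392; 931 = 2·392 + 147; 392 = 2·147 + 98; 147 = 1·98 + 49; 98 = 2·49 + 0 → 49
gcd(49, 43757): 43757 = 893·49 + 0 → 49

49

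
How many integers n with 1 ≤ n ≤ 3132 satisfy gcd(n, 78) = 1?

Prime factors of 78: 2, 3, 13. Count integers ≤ 3132 divisible by none of them.
By inclusion–exclusion: 3132 − ⌊3132/2⌋ − ⌊3132/3⌋ − ⌊3132/13⌋ + ⌊3132/6⌋ + ⌊3132/26⌋ + ⌊3132/39⌋ − ⌊3132/78⌋ = 964.

964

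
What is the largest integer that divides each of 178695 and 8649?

9

Euclid: 178695 = 20·8649 + 5715; 8649 = 1·5715 + 2934; 5715 = 1·2934 + 2781; 2934 = 1·2781 + 153; 2781 = 18·153 + 27; 153 = 5·27 + 18; 27 = 1·18 + 9; 18 = 2·9 + 0. Last nonzero remainder: 9.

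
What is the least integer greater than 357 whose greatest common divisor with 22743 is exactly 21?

420

22743 = 21·1083. Any x with gcd(x, 22743) = 21 is a multiple of 21, say 21s, with s coprime to 1083.
Need s > 357/21, so s ≥ 18. First s ≥ 18 with gcd(s, 1083) = 1 is s = 20. Thus x = 21·20 = 420.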